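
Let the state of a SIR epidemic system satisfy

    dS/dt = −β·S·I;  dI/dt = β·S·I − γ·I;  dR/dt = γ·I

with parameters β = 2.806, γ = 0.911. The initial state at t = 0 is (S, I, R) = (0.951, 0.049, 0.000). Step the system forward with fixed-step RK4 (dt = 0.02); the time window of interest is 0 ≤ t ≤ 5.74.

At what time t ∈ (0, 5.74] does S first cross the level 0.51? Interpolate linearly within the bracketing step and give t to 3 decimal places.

t=0.000: state=(0.951, 0.049, 0.000)
step 1 (dt=0.02): k1=(-0.131, 0.086, 0.045), k2=(-0.133, 0.087, 0.045), k3=(-0.133, 0.087, 0.045), k4=(-0.135, 0.089, 0.046); state += dt/6·(k1+2k2+2k3+k4)
t=0.020: state=(0.948, 0.051, 0.001)
t=0.040: state=(0.946, 0.053, 0.002)
t=0.060: state=(0.943, 0.054, 0.003)
continuing one RK4 step at a time; state shown every 10 steps (Δt=0.2):
t=0.200: state=(0.920, 0.069, 0.011)
t=0.400: state=(0.879, 0.095, 0.026)
t=0.600: state=(0.826, 0.128, 0.046)
t=0.800: state=(0.760, 0.167, 0.073)
t=1.000: state=(0.684, 0.209, 0.107)
t=1.200: state=(0.601, 0.250, 0.149)
t=1.400: state=(0.517, 0.285, 0.198)
next step: t=1.420: state=(0.509, 0.288, 0.203) — S has crossed 0.51
linear interpolation between t=1.400 (0.51742) and t=1.420 (0.50917) → t≈1.418

t = 1.418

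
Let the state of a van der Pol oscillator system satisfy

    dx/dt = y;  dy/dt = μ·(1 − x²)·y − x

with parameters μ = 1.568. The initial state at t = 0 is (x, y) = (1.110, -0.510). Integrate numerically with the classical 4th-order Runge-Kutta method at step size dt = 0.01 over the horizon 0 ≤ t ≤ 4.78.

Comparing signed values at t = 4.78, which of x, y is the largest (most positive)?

largest component: y

t=0.000: state=(1.110, -0.510)
step 1 (dt=0.01): k1=(-0.510, -0.924), k2=(-0.515, -0.925), k3=(-0.515, -0.925), k4=(-0.519, -0.925); state += dt/6·(k1+2k2+2k3+k4)
t=0.010: state=(1.105, -0.519)
t=0.020: state=(1.100, -0.529)
t=0.030: state=(1.094, -0.538)
continuing one RK4 step at a time; state shown every 20 steps (Δt=0.2):
t=0.200: state=(0.989, -0.701)
t=0.400: state=(0.827, -0.927)
t=0.600: state=(0.613, -1.233)
t=0.800: state=(0.325, -1.677)
t=1.000: state=(-0.071, -2.307)
t=1.200: state=(-0.601, -2.960)
t=1.400: state=(-1.209, -2.923)
t=1.600: state=(-1.691, -1.780)
t=1.800: state=(-1.921, -0.600)
t=2.000: state=(-1.971, 0.011)
t=2.200: state=(-1.940, 0.265)
t=2.400: state=(-1.874, 0.376)
t=2.600: state=(-1.792, 0.439)
t=2.800: state=(-1.699, 0.490)
t=3.000: state=(-1.596, 0.542)
t=3.200: state=(-1.482, 0.604)
t=3.400: state=(-1.353, 0.685)
t=3.600: state=(-1.206, 0.793)
t=3.800: state=(-1.033, 0.948)
t=4.000: state=(-0.822, 1.180)
t=4.200: state=(-0.553, 1.539)
t=4.400: state=(-0.193, 2.094)
t=4.600: state=(0.299, 2.840)
t=4.780: state=(0.860, 3.298)
compare at T: x=0.860, y=3.298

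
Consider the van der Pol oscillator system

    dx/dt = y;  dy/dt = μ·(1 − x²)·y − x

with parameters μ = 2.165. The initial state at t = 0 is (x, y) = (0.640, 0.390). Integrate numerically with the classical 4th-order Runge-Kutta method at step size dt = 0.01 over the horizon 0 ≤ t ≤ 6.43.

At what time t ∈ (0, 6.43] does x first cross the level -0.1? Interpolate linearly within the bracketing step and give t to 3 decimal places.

t=0.000: state=(0.640, 0.390)
step 1 (dt=0.01): k1=(0.390, -0.141), k2=(0.389, -0.146), k3=(0.389, -0.146), k4=(0.389, -0.151); state += dt/6·(k1+2k2+2k3+k4)
t=0.010: state=(0.644, 0.389)
t=0.020: state=(0.648, 0.387)
t=0.030: state=(0.652, 0.385)
continuing one RK4 step at a time; state shown every 25 steps (Δt=0.25):
t=0.250: state=(0.730, 0.322)
t=0.500: state=(0.796, 0.190)
t=0.750: state=(0.821, 0.005)
t=1.000: state=(0.795, -0.217)
t=1.250: state=(0.708, -0.488)
t=1.500: state=(0.543, -0.864)
t=1.750: state=(0.257, -1.483)
t=1.940: state=(-0.093, -2.245)
next step: t=1.950: state=(-0.116, -2.293) — x has crossed -0.1
linear interpolation between t=1.940 (-0.09305) and t=1.950 (-0.11574) → t≈1.943

t = 1.943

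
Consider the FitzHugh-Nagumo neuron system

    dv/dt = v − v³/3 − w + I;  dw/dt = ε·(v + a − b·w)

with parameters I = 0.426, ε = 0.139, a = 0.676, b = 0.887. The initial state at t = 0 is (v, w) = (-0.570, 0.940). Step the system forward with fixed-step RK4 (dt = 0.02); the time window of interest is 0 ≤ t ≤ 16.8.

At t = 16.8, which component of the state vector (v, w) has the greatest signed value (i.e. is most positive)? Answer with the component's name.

largest component: v

t=0.000: state=(-0.570, 0.940)
step 1 (dt=0.02): k1=(-1.022, -0.101), k2=(-1.028, -0.102), k3=(-1.028, -0.102), k4=(-1.034, -0.104); state += dt/6·(k1+2k2+2k3+k4)
t=0.020: state=(-0.591, 0.938)
t=0.040: state=(-0.611, 0.936)
t=0.060: state=(-0.632, 0.934)
continuing one RK4 step at a time; state shown every 50 steps (Δt=1):
t=1.000: state=(-1.569, 0.774)
t=2.000: state=(-1.793, 0.545)
t=3.000: state=(-1.732, 0.339)
t=4.000: state=(-1.642, 0.168)
t=5.000: state=(-1.551, 0.028)
t=6.000: state=(-1.461, -0.083)
t=7.000: state=(-1.374, -0.171)
t=8.000: state=(-1.287, -0.236)
t=9.000: state=(-1.201, -0.283)
t=10.000: state=(-1.115, -0.313)
t=11.000: state=(-1.028, -0.329)
t=12.000: state=(-0.937, -0.330)
t=13.000: state=(-0.839, -0.320)
t=14.000: state=(-0.726, -0.297)
t=15.000: state=(-0.583, -0.260)
t=16.000: state=(-0.367, -0.204)
t=16.800: state=(-0.069, -0.138)
compare at T: v=-0.069, w=-0.138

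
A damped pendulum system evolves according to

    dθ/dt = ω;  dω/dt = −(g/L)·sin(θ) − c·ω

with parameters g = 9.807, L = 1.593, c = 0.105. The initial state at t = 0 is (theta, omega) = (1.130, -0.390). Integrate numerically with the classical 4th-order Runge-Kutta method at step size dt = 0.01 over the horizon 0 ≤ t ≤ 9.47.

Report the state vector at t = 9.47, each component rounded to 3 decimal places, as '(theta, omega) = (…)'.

t=0.000: state=(1.130, -0.390)
step 1 (dt=0.01): k1=(-0.390, -5.527), k2=(-0.418, -5.519), k3=(-0.418, -5.518), k4=(-0.445, -5.510); state += dt/6·(k1+2k2+2k3+k4)
t=0.010: state=(1.126, -0.445)
t=0.020: state=(1.121, -0.500)
t=0.030: state=(1.116, -0.555)
continuing one RK4 step at a time; state shown every 50 steps (Δt=0.5):
t=0.500: state=(0.331, -2.497)
t=1.000: state=(-0.821, -1.554)
t=1.500: state=(-0.954, 1.039)
t=2.000: state=(0.023, 2.417)
t=2.500: state=(0.921, 0.787)
t=3.000: state=(0.691, -1.607)
t=3.500: state=(-0.354, -2.045)
t=4.000: state=(-0.912, 0.019)
t=4.500: state=(-0.358, 1.957)
t=5.000: state=(0.608, 1.419)
t=5.500: state=(0.780, -0.775)
t=6.000: state=(-0.002, -1.972)
t=6.500: state=(-0.741, -0.645)
t=7.000: state=(-0.535, 1.366)
t=7.500: state=(0.323, 1.625)
t=8.000: state=(0.732, -0.152)
t=8.500: state=(0.217, -1.660)
t=9.000: state=(-0.545, -1.006)
t=9.470: state=(-0.609, 0.744)

(theta, omega) = (-0.609, 0.744)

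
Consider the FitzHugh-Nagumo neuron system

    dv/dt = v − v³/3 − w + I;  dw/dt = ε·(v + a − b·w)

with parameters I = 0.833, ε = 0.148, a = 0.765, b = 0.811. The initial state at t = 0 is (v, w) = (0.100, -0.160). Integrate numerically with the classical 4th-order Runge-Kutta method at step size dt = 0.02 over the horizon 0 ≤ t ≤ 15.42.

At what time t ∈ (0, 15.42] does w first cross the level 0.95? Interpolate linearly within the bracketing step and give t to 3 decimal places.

t=0.000: state=(0.100, -0.160)
step 1 (dt=0.02): k1=(1.093, 0.147), k2=(1.102, 0.149), k3=(1.102, 0.149), k4=(1.111, 0.150); state += dt/6·(k1+2k2+2k3+k4)
t=0.020: state=(0.122, -0.157)
t=0.040: state=(0.144, -0.154)
t=0.060: state=(0.167, -0.151)
continuing one RK4 step at a time; state shown every 25 steps (Δt=0.5):
t=0.500: state=(0.762, -0.066)
t=1.000: state=(1.477, 0.075)
t=1.500: state=(1.841, 0.247)
t=2.000: state=(1.910, 0.423)
t=2.500: state=(1.881, 0.590)
t=3.000: state=(1.827, 0.744)
t=3.500: state=(1.767, 0.884)
t=3.740: state=(1.737, 0.947)
next step: t=3.760: state=(1.735, 0.953) — w has crossed 0.95
linear interpolation between t=3.740 (0.94745) and t=3.760 (0.95257) → t≈3.750

t = 3.750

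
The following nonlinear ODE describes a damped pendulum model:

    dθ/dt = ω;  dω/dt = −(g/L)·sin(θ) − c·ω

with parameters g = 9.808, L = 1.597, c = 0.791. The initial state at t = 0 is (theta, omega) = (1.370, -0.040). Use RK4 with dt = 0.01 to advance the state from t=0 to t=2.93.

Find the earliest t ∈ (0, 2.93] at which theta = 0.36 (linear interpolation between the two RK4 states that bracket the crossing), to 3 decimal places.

t = 0.651

t=0.000: state=(1.370, -0.040)
step 1 (dt=0.01): k1=(-0.040, -5.986), k2=(-0.070, -5.963), k3=(-0.070, -5.962), k4=(-0.100, -5.938); state += dt/6·(k1+2k2+2k3+k4)
t=0.010: state=(1.369, -0.100)
t=0.020: state=(1.368, -0.159)
t=0.030: state=(1.366, -0.217)
continuing one RK4 step at a time; state shown every 10 steps (Δt=0.1):
t=0.100: state=(1.337, -0.614)
t=0.200: state=(1.249, -1.136)
t=0.300: state=(1.112, -1.596)
t=0.400: state=(0.932, -1.978)
t=0.500: state=(0.720, -2.261)
t=0.600: state=(0.484, -2.423)
t=0.650: state=(0.362, -2.452)
next step: t=0.660: state=(0.338, -2.454) — theta has crossed 0.36
linear interpolation between t=0.650 (0.36219) and t=0.660 (0.33766) → t≈0.651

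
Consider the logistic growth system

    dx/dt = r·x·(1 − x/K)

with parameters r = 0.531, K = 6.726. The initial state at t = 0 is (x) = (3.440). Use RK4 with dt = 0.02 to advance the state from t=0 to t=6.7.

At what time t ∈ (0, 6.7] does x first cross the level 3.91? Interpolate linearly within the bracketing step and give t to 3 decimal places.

t=0.000: state=(3.440)
step 1 (dt=0.02): k1=(0.892), k2=(0.892), k3=(0.892), k4=(0.892); state += dt/6·(k1+2k2+2k3+k4)
t=0.020: state=(3.458)
t=0.040: state=(3.476)
t=0.060: state=(3.494)
continuing one RK4 step at a time; state shown every 25 steps (Δt=0.5):
t=0.500: state=(3.882)
t=0.520: state=(3.900)
next step: t=0.540: state=(3.917) — x has crossed 3.91
linear interpolation between t=0.520 (3.89968) and t=0.540 (3.91707) → t≈0.532

t = 0.532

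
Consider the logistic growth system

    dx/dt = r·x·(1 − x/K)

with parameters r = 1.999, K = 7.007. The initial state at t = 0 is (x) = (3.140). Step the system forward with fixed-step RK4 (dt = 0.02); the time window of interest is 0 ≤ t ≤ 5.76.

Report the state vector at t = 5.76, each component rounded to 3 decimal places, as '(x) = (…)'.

(x) = (7.007)

t=0.000: state=(3.140)
step 1 (dt=0.02): k1=(3.464), k2=(3.471), k3=(3.471), k4=(3.477); state += dt/6·(k1+2k2+2k3+k4)
t=0.020: state=(3.209)
t=0.040: state=(3.279)
t=0.060: state=(3.349)
continuing one RK4 step at a time; state shown every 10 steps (Δt=0.2):
t=0.200: state=(3.838)
t=0.400: state=(4.510)
t=0.600: state=(5.110)
t=0.800: state=(5.611)
t=1.000: state=(6.005)
t=1.200: state=(6.302)
t=1.400: state=(6.518)
t=1.600: state=(6.672)
t=1.800: state=(6.778)
t=2.000: state=(6.852)
t=2.200: state=(6.902)
t=2.400: state=(6.937)
t=2.600: state=(6.960)
t=2.800: state=(6.975)
t=3.000: state=(6.986)
t=3.200: state=(6.993)
t=3.400: state=(6.997)
t=3.600: state=(7.001)
t=3.800: state=(7.003)
t=4.000: state=(7.004)
t=4.200: state=(7.005)
t=4.400: state=(7.006)
t=4.600: state=(7.006)
t=4.800: state=(7.006)
t=5.000: state=(7.007)
t=5.200: state=(7.007)
t=5.400: state=(7.007)
t=5.600: state=(7.007)
t=5.760: state=(7.007)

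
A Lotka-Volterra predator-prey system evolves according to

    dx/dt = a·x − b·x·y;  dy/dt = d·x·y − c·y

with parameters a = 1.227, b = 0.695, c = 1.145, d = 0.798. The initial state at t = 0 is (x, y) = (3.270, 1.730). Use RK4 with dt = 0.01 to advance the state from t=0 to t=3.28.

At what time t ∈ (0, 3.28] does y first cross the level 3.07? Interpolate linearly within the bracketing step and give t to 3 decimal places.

t=0.000: state=(3.270, 1.730)
step 1 (dt=0.01): k1=(0.081, 2.534), k2=(0.052, 2.553), k3=(0.052, 2.553), k4=(0.023, 2.572); state += dt/6·(k1+2k2+2k3+k4)
t=0.010: state=(3.271, 1.756)
t=0.020: state=(3.270, 1.781)
t=0.030: state=(3.270, 1.808)
continuing one RK4 step at a time; state shown every 20 steps (Δt=0.2):
t=0.200: state=(3.162, 2.307)
t=0.400: state=(2.803, 2.962)
t=0.430: state=(2.731, 3.058)
next step: t=0.440: state=(2.706, 3.089) — y has crossed 3.07
linear interpolation between t=0.430 (3.05782) and t=0.440 (3.08930) → t≈0.434

t = 0.434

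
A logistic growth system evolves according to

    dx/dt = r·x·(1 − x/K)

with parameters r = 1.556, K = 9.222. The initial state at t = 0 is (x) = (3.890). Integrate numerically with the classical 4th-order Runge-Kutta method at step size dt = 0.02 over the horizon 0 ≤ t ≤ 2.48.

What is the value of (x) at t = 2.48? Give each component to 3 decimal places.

(x) = (8.963)

t=0.000: state=(3.890)
step 1 (dt=0.02): k1=(3.500), k2=(3.508), k3=(3.508), k4=(3.516); state += dt/6·(k1+2k2+2k3+k4)
t=0.020: state=(3.960)
t=0.040: state=(4.031)
t=0.060: state=(4.101)
continuing one RK4 step at a time; state shown every 5 steps (Δt=0.1):
t=0.100: state=(4.244)
t=0.200: state=(4.602)
t=0.300: state=(4.960)
t=0.400: state=(5.313)
t=0.500: state=(5.659)
t=0.600: state=(5.993)
t=0.700: state=(6.311)
t=0.800: state=(6.612)
t=0.900: state=(6.893)
t=1.000: state=(7.153)
t=1.100: state=(7.392)
t=1.200: state=(7.610)
t=1.300: state=(7.807)
t=1.400: state=(7.983)
t=1.500: state=(8.141)
t=1.600: state=(8.281)
t=1.700: state=(8.404)
t=1.800: state=(8.513)
t=1.900: state=(8.608)
t=2.000: state=(8.692)
t=2.100: state=(8.764)
t=2.200: state=(8.827)
t=2.300: state=(8.882)
t=2.400: state=(8.930)
t=2.480: state=(8.963)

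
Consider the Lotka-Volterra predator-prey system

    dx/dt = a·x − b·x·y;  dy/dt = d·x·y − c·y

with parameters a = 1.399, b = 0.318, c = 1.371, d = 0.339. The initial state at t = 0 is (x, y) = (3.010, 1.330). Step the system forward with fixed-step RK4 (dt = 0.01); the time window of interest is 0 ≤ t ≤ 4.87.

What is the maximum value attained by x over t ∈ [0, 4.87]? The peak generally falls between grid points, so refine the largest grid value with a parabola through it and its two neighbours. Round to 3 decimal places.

t=0.000: state=(3.010, 1.330)
step 1 (dt=0.01): k1=(2.938, -0.466), k2=(2.955, -0.459), k3=(2.955, -0.459), k4=(2.971, -0.451); state += dt/6·(k1+2k2+2k3+k4)
t=0.010: state=(3.040, 1.325)
t=0.020: state=(3.069, 1.321)
t=0.030: state=(3.100, 1.317)
continuing one RK4 step at a time; state shown every 20 steps (Δt=0.2):
t=0.200: state=(3.667, 1.267)
t=0.400: state=(4.477, 1.268)
t=0.600: state=(5.453, 1.349)
t=0.800: state=(6.585, 1.540)
t=1.000: state=(7.815, 1.908)
t=1.200: state=(8.985, 2.566)
t=1.400: state=(9.770, 3.696)
t=1.600: state=(9.691, 5.469)
t=1.800: state=(8.434, 7.735)
t=2.000: state=(6.375, 9.735)
t=2.200: state=(4.383, 10.631)
t=2.400: state=(2.961, 10.329)
t=2.600: state=(2.093, 9.295)
t=2.800: state=(1.597, 7.995)
t=3.000: state=(1.325, 6.704)
t=3.200: state=(1.188, 5.546)
t=3.400: state=(1.141, 4.560)
t=3.600: state=(1.160, 3.747)
t=3.800: state=(1.235, 3.088)
t=4.000: state=(1.366, 2.563)
t=4.200: state=(1.557, 2.151)
t=4.400: state=(1.815, 1.832)
t=4.600: state=(2.154, 1.592)
t=4.800: state=(2.590, 1.421)
t=4.870: state=(2.769, 1.376)
largest grid value and its neighbours: x(1.480)=9.86969, x(1.490)=9.87070, x(1.500)=9.86897
parabola through these three points peaks at t≈1.489 with x≈9.87072

max x = 9.871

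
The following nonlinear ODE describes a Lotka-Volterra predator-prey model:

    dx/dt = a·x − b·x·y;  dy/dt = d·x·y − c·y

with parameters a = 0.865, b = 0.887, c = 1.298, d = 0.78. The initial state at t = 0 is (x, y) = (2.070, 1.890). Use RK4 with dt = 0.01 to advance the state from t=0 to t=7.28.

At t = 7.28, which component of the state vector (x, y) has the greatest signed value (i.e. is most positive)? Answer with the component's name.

t=0.000: state=(2.070, 1.890)
step 1 (dt=0.01): k1=(-1.680, 0.598), k2=(-1.678, 0.587), k3=(-1.678, 0.587), k4=(-1.677, 0.575); state += dt/6·(k1+2k2+2k3+k4)
t=0.010: state=(2.053, 1.896)
t=0.020: state=(2.036, 1.902)
t=0.030: state=(2.020, 1.907)
continuing one RK4 step at a time; state shown every 25 steps (Δt=0.25):
t=0.250: state=(1.671, 1.966)
t=0.500: state=(1.348, 1.905)
t=0.750: state=(1.114, 1.748)
t=1.000: state=(0.960, 1.545)
t=1.250: state=(0.866, 1.333)
t=1.500: state=(0.818, 1.135)
t=1.750: state=(0.805, 0.961)
t=2.000: state=(0.822, 0.814)
t=2.250: state=(0.863, 0.693)
t=2.500: state=(0.929, 0.596)
t=2.750: state=(1.020, 0.521)
t=3.000: state=(1.135, 0.465)
t=3.250: state=(1.277, 0.425)
t=3.500: state=(1.448, 0.400)
t=3.750: state=(1.646, 0.391)
t=4.000: state=(1.873, 0.398)
t=4.250: state=(2.124, 0.425)
t=4.500: state=(2.387, 0.477)
t=4.750: state=(2.642, 0.563)
t=5.000: state=(2.855, 0.696)
t=5.250: state=(2.976, 0.891)
t=5.500: state=(2.950, 1.151)
t=5.750: state=(2.745, 1.453)
t=6.000: state=(2.390, 1.736)
t=6.250: state=(1.973, 1.921)
t=6.500: state=(1.588, 1.963)
t=6.750: state=(1.285, 1.875)
t=7.000: state=(1.072, 1.703)
t=7.250: state=(0.933, 1.496)
t=7.280: state=(0.921, 1.470)
compare at T: x=0.921, y=1.470

largest component: y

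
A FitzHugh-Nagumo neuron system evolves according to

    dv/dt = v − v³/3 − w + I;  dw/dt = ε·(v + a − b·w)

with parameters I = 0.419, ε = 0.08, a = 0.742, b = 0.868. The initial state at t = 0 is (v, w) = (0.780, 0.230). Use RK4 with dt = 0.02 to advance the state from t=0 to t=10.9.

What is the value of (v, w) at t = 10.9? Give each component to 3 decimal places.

t=0.000: state=(0.780, 0.230)
step 1 (dt=0.02): k1=(0.811, 0.106), k2=(0.813, 0.106), k3=(0.813, 0.106), k4=(0.815, 0.107); state += dt/6·(k1+2k2+2k3+k4)
t=0.020: state=(0.796, 0.232)
t=0.040: state=(0.813, 0.234)
t=0.060: state=(0.829, 0.236)
continuing one RK4 step at a time; state shown every 25 steps (Δt=0.5):
t=0.500: state=(1.186, 0.290)
t=1.000: state=(1.492, 0.363)
t=1.500: state=(1.635, 0.441)
t=2.000: state=(1.672, 0.521)
t=2.500: state=(1.661, 0.598)
t=3.000: state=(1.632, 0.671)
t=3.500: state=(1.595, 0.741)
t=4.000: state=(1.554, 0.807)
t=4.500: state=(1.511, 0.869)
t=5.000: state=(1.466, 0.927)
t=5.500: state=(1.419, 0.981)
t=6.000: state=(1.370, 1.031)
t=6.500: state=(1.319, 1.078)
t=7.000: state=(1.265, 1.121)
t=7.500: state=(1.207, 1.161)
t=8.000: state=(1.143, 1.197)
t=8.500: state=(1.073, 1.229)
t=9.000: state=(0.994, 1.257)
t=9.500: state=(0.901, 1.280)
t=10.000: state=(0.787, 1.299)
t=10.500: state=(0.640, 1.312)
t=10.900: state=(0.483, 1.317)

(v, w) = (0.483, 1.317)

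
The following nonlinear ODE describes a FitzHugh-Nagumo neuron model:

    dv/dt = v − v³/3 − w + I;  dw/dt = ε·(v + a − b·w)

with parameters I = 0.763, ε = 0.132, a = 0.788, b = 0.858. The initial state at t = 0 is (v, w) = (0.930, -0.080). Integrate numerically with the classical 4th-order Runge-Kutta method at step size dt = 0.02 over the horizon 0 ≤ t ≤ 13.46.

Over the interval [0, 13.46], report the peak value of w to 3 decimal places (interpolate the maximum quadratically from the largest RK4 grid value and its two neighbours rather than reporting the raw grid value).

max w = 1.661

t=0.000: state=(0.930, -0.080)
step 1 (dt=0.02): k1=(1.505, 0.236), k2=(1.504, 0.238), k3=(1.504, 0.238), k4=(1.503, 0.239); state += dt/6·(k1+2k2+2k3+k4)
t=0.020: state=(0.960, -0.075)
t=0.040: state=(0.990, -0.070)
t=0.060: state=(1.020, -0.066)
continuing one RK4 step at a time; state shown every 25 steps (Δt=0.5):
t=0.500: state=(1.585, 0.057)
t=1.000: state=(1.867, 0.218)
t=1.500: state=(1.908, 0.378)
t=2.000: state=(1.876, 0.529)
t=2.500: state=(1.825, 0.670)
t=3.000: state=(1.770, 0.799)
t=3.500: state=(1.712, 0.917)
t=4.000: state=(1.654, 1.025)
t=4.500: state=(1.596, 1.123)
t=5.000: state=(1.536, 1.213)
t=5.500: state=(1.474, 1.293)
t=6.000: state=(1.412, 1.365)
t=6.500: state=(1.346, 1.429)
t=7.000: state=(1.278, 1.485)
t=7.500: state=(1.206, 1.533)
t=8.000: state=(1.129, 1.574)
t=8.500: state=(1.043, 1.608)
t=9.000: state=(0.947, 1.634)
t=9.500: state=(0.834, 1.652)
t=10.000: state=(0.695, 1.661)
t=10.500: state=(0.511, 1.659)
t=11.000: state=(0.251, 1.643)
t=11.500: state=(-0.149, 1.607)
t=12.000: state=(-0.752, 1.541)
t=12.500: state=(-1.424, 1.436)
t=13.000: state=(-1.800, 1.302)
t=13.460: state=(-1.889, 1.173)
largest grid value and its neighbours: w(10.160)=1.66123, w(10.180)=1.66124, w(10.200)=1.66122
parabola through these three points peaks at t≈10.173 with w≈1.66124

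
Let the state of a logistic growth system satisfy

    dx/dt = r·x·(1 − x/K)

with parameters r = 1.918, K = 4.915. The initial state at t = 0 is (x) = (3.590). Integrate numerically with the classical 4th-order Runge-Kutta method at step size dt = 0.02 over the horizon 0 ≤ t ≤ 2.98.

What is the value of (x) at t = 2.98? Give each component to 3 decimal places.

t=0.000: state=(3.590)
step 1 (dt=0.02): k1=(1.856), k2=(1.840), k3=(1.840), k4=(1.823); state += dt/6·(k1+2k2+2k3+k4)
t=0.020: state=(3.627)
t=0.040: state=(3.663)
t=0.060: state=(3.698)
continuing one RK4 step at a time; state shown every 5 steps (Δt=0.1):
t=0.100: state=(3.767)
t=0.200: state=(3.927)
t=0.300: state=(4.070)
t=0.400: state=(4.196)
t=0.500: state=(4.306)
t=0.600: state=(4.401)
t=0.700: state=(4.483)
t=0.800: state=(4.553)
t=0.900: state=(4.612)
t=1.000: state=(4.662)
t=1.100: state=(4.704)
t=1.200: state=(4.740)
t=1.300: state=(4.770)
t=1.400: state=(4.794)
t=1.500: state=(4.815)
t=1.600: state=(4.832)
t=1.700: state=(4.846)
t=1.800: state=(4.858)
t=1.900: state=(4.868)
t=2.000: state=(4.876)
t=2.100: state=(4.883)
t=2.200: state=(4.888)
t=2.300: state=(4.893)
t=2.400: state=(4.897)
t=2.500: state=(4.900)
t=2.600: state=(4.903)
t=2.700: state=(4.905)
t=2.800: state=(4.907)
t=2.900: state=(4.908)
t=2.980: state=(4.909)

(x) = (4.909)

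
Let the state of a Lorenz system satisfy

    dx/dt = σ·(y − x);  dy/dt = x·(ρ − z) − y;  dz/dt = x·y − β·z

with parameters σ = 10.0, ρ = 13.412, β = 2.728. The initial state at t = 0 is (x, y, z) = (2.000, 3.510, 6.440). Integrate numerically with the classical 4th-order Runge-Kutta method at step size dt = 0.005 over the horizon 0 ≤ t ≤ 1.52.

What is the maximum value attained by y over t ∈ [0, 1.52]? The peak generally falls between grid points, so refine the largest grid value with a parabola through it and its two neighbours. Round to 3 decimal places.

max y = 10.037

t=0.000: state=(2.000, 3.510, 6.440)
step 1 (dt=0.005): k1=(15.100, 10.434, -10.548), k2=(14.983, 10.725, -10.291), k3=(14.994, 10.721, -10.292), k4=(14.886, 11.010, -10.034); state += dt/6·(k1+2k2+2k3+k4)
t=0.005: state=(2.075, 3.564, 6.389)
t=0.010: state=(2.149, 3.620, 6.340)
t=0.015: state=(2.222, 3.679, 6.293)
continuing one RK4 step at a time; state shown every 10 steps (Δt=0.05):
t=0.050: state=(2.726, 4.171, 6.045)
t=0.100: state=(3.483, 5.093, 5.948)
t=0.150: state=(4.356, 6.247, 6.231)
t=0.200: state=(5.376, 7.559, 7.013)
t=0.250: state=(6.515, 8.850, 8.415)
t=0.300: state=(7.654, 9.798, 10.461)
t=0.350: state=(8.570, 9.995, 12.930)
t=0.400: state=(8.991, 9.186, 15.272)
t=0.450: state=(8.738, 7.550, 16.828)
t=0.500: state=(7.867, 5.668, 17.252)
t=0.550: state=(6.652, 4.103, 16.698)
t=0.600: state=(5.415, 3.091, 15.568)
t=0.650: state=(4.378, 2.582, 14.220)
t=0.700: state=(3.630, 2.429, 12.868)
t=0.750: state=(3.167, 2.503, 11.613)
t=0.800: state=(2.950, 2.732, 10.503)
t=0.850: state=(2.936, 3.084, 9.561)
t=0.900: state=(3.091, 3.556, 8.807)
t=0.950: state=(3.397, 4.155, 8.267)
t=1.000: state=(3.847, 4.889, 7.978)
t=1.050: state=(4.437, 5.750, 7.991)
t=1.100: state=(5.154, 6.698, 8.371)
t=1.150: state=(5.964, 7.635, 9.174)
t=1.200: state=(6.792, 8.394, 10.410)
t=1.250: state=(7.517, 8.761, 11.977)
t=1.300: state=(7.983, 8.558, 13.617)
t=1.350: state=(8.059, 7.776, 14.969)
t=1.400: state=(7.710, 6.627, 15.728)
t=1.450: state=(7.026, 5.437, 15.798)
t=1.500: state=(6.185, 4.469, 15.304)
t=1.520: state=(5.845, 4.173, 14.997)
largest grid value and its neighbours: y(0.330)=10.03037, y(0.335)=10.03681, y(0.340)=10.03326
parabola through these three points peaks at t≈0.336 with y≈10.03691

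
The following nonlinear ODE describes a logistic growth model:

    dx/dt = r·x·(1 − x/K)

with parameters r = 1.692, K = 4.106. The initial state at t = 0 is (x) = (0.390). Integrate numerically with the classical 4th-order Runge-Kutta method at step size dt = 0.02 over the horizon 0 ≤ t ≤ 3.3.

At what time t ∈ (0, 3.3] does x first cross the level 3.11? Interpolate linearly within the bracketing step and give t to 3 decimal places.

t=0.000: state=(0.390)
step 1 (dt=0.02): k1=(0.597), k2=(0.605), k3=(0.605), k4=(0.614); state += dt/6·(k1+2k2+2k3+k4)
t=0.020: state=(0.402)
t=0.040: state=(0.415)
t=0.060: state=(0.427)
continuing one RK4 step at a time; state shown every 10 steps (Δt=0.2):
t=0.200: state=(0.527)
t=0.400: state=(0.703)
t=0.600: state=(0.922)
t=0.800: state=(1.186)
t=1.000: state=(1.491)
t=1.200: state=(1.824)
t=1.400: state=(2.170)
t=1.600: state=(2.510)
t=1.800: state=(2.825)
t=2.000: state=(3.103)
next step: t=2.020: state=(3.129) — x has crossed 3.11
linear interpolation between t=2.000 (3.10328) and t=2.020 (3.12870) → t≈2.005

t = 2.005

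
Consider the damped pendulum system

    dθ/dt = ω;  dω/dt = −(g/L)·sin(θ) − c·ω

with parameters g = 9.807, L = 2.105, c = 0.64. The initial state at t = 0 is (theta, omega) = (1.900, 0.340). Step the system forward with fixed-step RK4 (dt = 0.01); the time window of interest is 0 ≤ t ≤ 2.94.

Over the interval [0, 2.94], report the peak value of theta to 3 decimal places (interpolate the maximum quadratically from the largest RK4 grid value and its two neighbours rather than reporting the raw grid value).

t=0.000: state=(1.900, 0.340)
step 1 (dt=0.01): k1=(0.340, -4.626), k2=(0.317, -4.609), k3=(0.317, -4.609), k4=(0.294, -4.592); state += dt/6·(k1+2k2+2k3+k4)
t=0.010: state=(1.903, 0.294)
t=0.020: state=(1.906, 0.248)
t=0.030: state=(1.908, 0.203)
continuing one RK4 step at a time; state shown every 10 steps (Δt=0.1):
t=0.100: state=(1.911, -0.107)
t=0.200: state=(1.880, -0.527)
t=0.300: state=(1.807, -0.929)
t=0.400: state=(1.694, -1.315)
t=0.500: state=(1.544, -1.684)
t=0.600: state=(1.358, -2.027)
t=0.700: state=(1.140, -2.329)
t=0.800: state=(0.895, -2.567)
t=0.900: state=(0.630, -2.719)
t=1.000: state=(0.355, -2.762)
t=1.100: state=(0.081, -2.688)
t=1.200: state=(-0.179, -2.498)
t=1.300: state=(-0.415, -2.209)
t=1.400: state=(-0.619, -1.848)
t=1.500: state=(-0.783, -1.441)
t=1.600: state=(-0.906, -1.014)
t=1.700: state=(-0.986, -0.584)
t=1.800: state=(-1.023, -0.166)
t=1.900: state=(-1.020, 0.230)
t=2.000: state=(-0.978, 0.596)
t=2.100: state=(-0.902, 0.924)
t=2.200: state=(-0.795, 1.206)
t=2.300: state=(-0.663, 1.432)
t=2.400: state=(-0.511, 1.593)
t=2.500: state=(-0.346, 1.681)
t=2.600: state=(-0.177, 1.693)
t=2.700: state=(-0.010, 1.630)
t=2.800: state=(0.147, 1.497)
t=2.900: state=(0.287, 1.306)
t=2.940: state=(0.338, 1.217)
largest grid value and its neighbours: theta(0.070)=1.91266, theta(0.080)=1.91268, theta(0.090)=1.91226
parabola through these three points peaks at t≈0.075 with theta≈1.91272

max theta = 1.913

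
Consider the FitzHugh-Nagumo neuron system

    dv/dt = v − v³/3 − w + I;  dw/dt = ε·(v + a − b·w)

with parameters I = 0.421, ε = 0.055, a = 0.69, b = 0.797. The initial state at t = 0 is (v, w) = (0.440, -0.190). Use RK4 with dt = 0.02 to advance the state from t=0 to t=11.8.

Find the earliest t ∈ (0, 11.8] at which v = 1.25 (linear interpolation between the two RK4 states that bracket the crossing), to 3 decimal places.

t=0.000: state=(0.440, -0.190)
step 1 (dt=0.02): k1=(1.023, 0.070), k2=(1.030, 0.071), k3=(1.030, 0.071), k4=(1.038, 0.072); state += dt/6·(k1+2k2+2k3+k4)
t=0.020: state=(0.461, -0.189)
t=0.040: state=(0.482, -0.187)
t=0.060: state=(0.503, -0.186)
continuing one RK4 step at a time; state shown every 25 steps (Δt=0.5):
t=0.500: state=(1.023, -0.147)
t=0.680: state=(1.240, -0.128)
next step: t=0.700: state=(1.263, -0.126) — v has crossed 1.25
linear interpolation between t=0.680 (1.23991) and t=0.700 (1.26284) → t≈0.689

t = 0.689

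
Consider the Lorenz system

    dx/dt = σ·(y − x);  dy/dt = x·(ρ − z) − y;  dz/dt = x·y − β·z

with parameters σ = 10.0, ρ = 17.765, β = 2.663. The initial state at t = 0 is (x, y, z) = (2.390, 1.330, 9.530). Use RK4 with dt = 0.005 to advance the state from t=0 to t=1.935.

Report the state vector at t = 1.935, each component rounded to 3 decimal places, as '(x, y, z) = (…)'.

(x, y, z) = (3.270, 4.644, 9.223)

t=0.000: state=(2.390, 1.330, 9.530)
step 1 (dt=0.005): k1=(-10.600, 18.352, -22.200), k2=(-9.876, 18.219, -21.979), k3=(-9.898, 18.233, -21.978), k4=(-9.193, 18.110, -21.759); state += dt/6·(k1+2k2+2k3+k4)
t=0.005: state=(2.341, 1.421, 9.420)
t=0.010: state=(2.298, 1.511, 9.312)
t=0.015: state=(2.262, 1.600, 9.207)
continuing one RK4 step at a time; state shown every 20 steps (Δt=0.1):
t=0.100: state=(2.381, 3.165, 7.748)
t=0.200: state=(3.791, 5.849, 7.141)
t=0.300: state=(6.572, 10.055, 9.127)
t=0.400: state=(10.209, 13.334, 16.129)
t=0.500: state=(11.053, 9.083, 23.840)
t=0.600: state=(7.223, 2.652, 22.832)
t=0.700: state=(3.511, 0.922, 18.187)
t=0.800: state=(1.938, 1.201, 14.156)
t=0.900: state=(1.731, 1.957, 11.086)
t=1.000: state=(2.310, 3.250, 8.945)
t=1.100: state=(3.692, 5.582, 8.007)
t=1.200: state=(6.204, 9.340, 9.404)
t=1.300: state=(9.577, 12.679, 15.215)
t=1.400: state=(10.899, 9.832, 22.690)
t=1.500: state=(7.833, 3.667, 22.921)
t=1.600: state=(4.189, 1.460, 18.736)
t=1.700: state=(2.462, 1.605, 14.751)
t=1.800: state=(2.200, 2.436, 11.693)
t=1.900: state=(2.846, 3.902, 9.646)
t=1.935: state=(3.270, 4.644, 9.223)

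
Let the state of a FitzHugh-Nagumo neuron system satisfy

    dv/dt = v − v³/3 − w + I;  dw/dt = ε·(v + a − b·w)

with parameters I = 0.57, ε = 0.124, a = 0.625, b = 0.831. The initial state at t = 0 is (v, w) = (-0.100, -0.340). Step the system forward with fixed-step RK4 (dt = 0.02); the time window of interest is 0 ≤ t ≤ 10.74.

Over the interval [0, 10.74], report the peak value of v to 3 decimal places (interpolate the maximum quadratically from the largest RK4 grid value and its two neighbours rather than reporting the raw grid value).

t=0.000: state=(-0.100, -0.340)
step 1 (dt=0.02): k1=(0.810, 0.100), k2=(0.817, 0.101), k3=(0.817, 0.101), k4=(0.825, 0.102); state += dt/6·(k1+2k2+2k3+k4)
t=0.020: state=(-0.084, -0.338)
t=0.040: state=(-0.067, -0.336)
t=0.060: state=(-0.050, -0.334)
continuing one RK4 step at a time; state shown every 25 steps (Δt=0.5):
t=0.500: state=(0.406, -0.277)
t=1.000: state=(1.095, -0.180)
t=1.500: state=(1.659, -0.048)
t=2.000: state=(1.869, 0.100)
t=2.500: state=(1.890, 0.247)
t=3.000: state=(1.855, 0.386)
t=3.500: state=(1.807, 0.515)
t=4.000: state=(1.754, 0.634)
t=4.500: state=(1.699, 0.744)
t=5.000: state=(1.643, 0.846)
t=5.500: state=(1.587, 0.939)
t=6.000: state=(1.529, 1.023)
t=6.500: state=(1.470, 1.100)
t=7.000: state=(1.410, 1.170)
t=7.500: state=(1.346, 1.232)
t=8.000: state=(1.280, 1.287)
t=8.500: state=(1.209, 1.336)
t=9.000: state=(1.133, 1.377)
t=9.500: state=(1.049, 1.412)
t=10.000: state=(0.954, 1.439)
t=10.500: state=(0.842, 1.459)
t=10.740: state=(0.780, 1.466)
largest grid value and its neighbours: v(2.320)=1.89277, v(2.340)=1.89286, v(2.360)=1.89283
parabola through these three points peaks at t≈2.345 with v≈1.89287

max v = 1.893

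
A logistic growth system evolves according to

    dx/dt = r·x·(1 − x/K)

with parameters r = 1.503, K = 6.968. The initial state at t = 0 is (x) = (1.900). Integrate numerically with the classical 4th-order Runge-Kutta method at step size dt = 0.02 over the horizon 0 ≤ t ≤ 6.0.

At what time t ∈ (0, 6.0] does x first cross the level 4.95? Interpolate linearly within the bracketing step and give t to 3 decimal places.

t=0.000: state=(1.900)
step 1 (dt=0.02): k1=(2.077), k2=(2.091), k3=(2.091), k4=(2.105); state += dt/6·(k1+2k2+2k3+k4)
t=0.020: state=(1.942)
t=0.040: state=(1.984)
t=0.060: state=(2.027)
continuing one RK4 step at a time; state shown every 10 steps (Δt=0.2):
t=0.200: state=(2.342)
t=0.400: state=(2.830)
t=0.600: state=(3.346)
t=0.800: state=(3.868)
t=1.000: state=(4.373)
t=1.200: state=(4.841)
t=1.240: state=(4.929)
next step: t=1.260: state=(4.972) — x has crossed 4.95
linear interpolation between t=1.240 (4.92893) and t=1.260 (4.97202) → t≈1.250

t = 1.250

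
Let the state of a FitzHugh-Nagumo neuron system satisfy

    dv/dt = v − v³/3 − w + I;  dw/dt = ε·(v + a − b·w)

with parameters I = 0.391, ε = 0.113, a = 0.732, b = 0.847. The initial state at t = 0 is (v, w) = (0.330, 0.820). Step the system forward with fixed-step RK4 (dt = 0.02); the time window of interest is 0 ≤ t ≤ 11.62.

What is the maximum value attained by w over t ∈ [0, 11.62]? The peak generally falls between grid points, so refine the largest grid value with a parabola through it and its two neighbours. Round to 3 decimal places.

t=0.000: state=(0.330, 0.820)
step 1 (dt=0.02): k1=(-0.111, 0.042), k2=(-0.112, 0.041), k3=(-0.112, 0.041), k4=(-0.114, 0.041); state += dt/6·(k1+2k2+2k3+k4)
t=0.020: state=(0.328, 0.821)
t=0.040: state=(0.325, 0.822)
t=0.060: state=(0.323, 0.822)
continuing one RK4 step at a time; state shown every 25 steps (Δt=0.5):
t=0.500: state=(0.254, 0.838)
t=1.000: state=(0.123, 0.850)
t=1.500: state=(-0.096, 0.852)
t=2.000: state=(-0.450, 0.838)
t=2.500: state=(-0.949, 0.801)
t=3.000: state=(-1.438, 0.738)
t=3.500: state=(-1.708, 0.656)
t=4.000: state=(-1.790, 0.568)
t=4.500: state=(-1.791, 0.483)
t=5.000: state=(-1.767, 0.403)
t=5.500: state=(-1.734, 0.328)
t=6.000: state=(-1.700, 0.258)
t=6.500: state=(-1.665, 0.193)
t=7.000: state=(-1.630, 0.134)
t=7.500: state=(-1.595, 0.079)
t=8.000: state=(-1.560, 0.029)
t=8.500: state=(-1.527, -0.017)
t=9.000: state=(-1.493, -0.059)
t=9.500: state=(-1.460, -0.098)
t=10.000: state=(-1.427, -0.132)
t=10.500: state=(-1.395, -0.164)
t=11.000: state=(-1.363, -0.192)
t=11.500: state=(-1.331, -0.217)
t=11.620: state=(-1.324, -0.222)
largest grid value and its neighbours: w(1.320)=0.85291, w(1.340)=0.85291, w(1.360)=0.85289
parabola through these three points peaks at t≈1.331 with w≈0.85291

max w = 0.853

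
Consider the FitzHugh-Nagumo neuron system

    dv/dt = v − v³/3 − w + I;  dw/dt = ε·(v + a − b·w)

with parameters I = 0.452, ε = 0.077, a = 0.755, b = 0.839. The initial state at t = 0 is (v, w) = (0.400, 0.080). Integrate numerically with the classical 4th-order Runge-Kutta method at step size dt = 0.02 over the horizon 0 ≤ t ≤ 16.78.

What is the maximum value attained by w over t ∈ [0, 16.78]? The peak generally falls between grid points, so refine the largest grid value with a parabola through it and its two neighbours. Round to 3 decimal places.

max w = 1.351

t=0.000: state=(0.400, 0.080)
step 1 (dt=0.02): k1=(0.751, 0.084), k2=(0.756, 0.084), k3=(0.756, 0.084), k4=(0.762, 0.085); state += dt/6·(k1+2k2+2k3+k4)
t=0.020: state=(0.415, 0.082)
t=0.040: state=(0.430, 0.083)
t=0.060: state=(0.446, 0.085)
continuing one RK4 step at a time; state shown every 50 steps (Δt=1):
t=1.000: state=(1.303, 0.194)
t=2.000: state=(1.727, 0.356)
t=3.000: state=(1.726, 0.520)
t=4.000: state=(1.657, 0.670)
t=5.000: state=(1.577, 0.805)
t=6.000: state=(1.492, 0.925)
t=7.000: state=(1.401, 1.031)
t=8.000: state=(1.301, 1.124)
t=9.000: state=(1.188, 1.203)
t=10.000: state=(1.053, 1.268)
t=11.000: state=(0.875, 1.317)
t=12.000: state=(0.597, 1.346)
t=13.000: state=(0.031, 1.345)
t=14.000: state=(-1.248, 1.275)
t=15.000: state=(-1.955, 1.123)
t=16.000: state=(-1.962, 0.962)
t=16.780: state=(-1.923, 0.845)
largest grid value and its neighbours: w(12.480)=1.35083, w(12.500)=1.35084, w(12.520)=1.35082
parabola through these three points peaks at t≈12.492 with w≈1.35084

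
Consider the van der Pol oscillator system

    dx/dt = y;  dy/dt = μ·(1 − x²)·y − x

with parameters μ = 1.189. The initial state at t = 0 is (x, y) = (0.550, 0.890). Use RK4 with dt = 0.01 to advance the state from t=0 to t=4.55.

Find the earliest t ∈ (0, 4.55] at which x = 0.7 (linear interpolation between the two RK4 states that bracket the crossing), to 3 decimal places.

t=0.000: state=(0.550, 0.890)
step 1 (dt=0.01): k1=(0.890, 0.188), k2=(0.891, 0.179), k3=(0.891, 0.179), k4=(0.892, 0.170); state += dt/6·(k1+2k2+2k3+k4)
t=0.010: state=(0.559, 0.892)
t=0.020: state=(0.568, 0.893)
t=0.030: state=(0.577, 0.895)
t=0.160: state=(0.693, 0.895)
next step: t=0.170: state=(0.702, 0.893) — x has crossed 0.7
linear interpolation between t=0.160 (0.69350) and t=0.170 (0.70244) → t≈0.167

t = 0.167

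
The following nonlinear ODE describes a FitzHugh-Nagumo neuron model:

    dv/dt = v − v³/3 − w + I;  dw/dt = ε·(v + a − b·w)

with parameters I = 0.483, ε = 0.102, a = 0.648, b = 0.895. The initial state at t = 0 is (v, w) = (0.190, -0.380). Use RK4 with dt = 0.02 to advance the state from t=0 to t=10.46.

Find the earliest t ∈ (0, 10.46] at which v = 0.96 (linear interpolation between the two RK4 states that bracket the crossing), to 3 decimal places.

t=0.000: state=(0.190, -0.380)
step 1 (dt=0.02): k1=(1.051, 0.120), k2=(1.060, 0.121), k3=(1.060, 0.121), k4=(1.069, 0.122); state += dt/6·(k1+2k2+2k3+k4)
t=0.020: state=(0.211, -0.378)
t=0.040: state=(0.233, -0.375)
t=0.060: state=(0.255, -0.373)
continuing one RK4 step at a time; state shown every 25 steps (Δt=0.5):
t=0.500: state=(0.821, -0.306)
t=0.580: state=(0.936, -0.292)
next step: t=0.600: state=(0.964, -0.288) — v has crossed 0.96
linear interpolation between t=0.580 (0.93574) and t=0.600 (0.96447) → t≈0.597

t = 0.597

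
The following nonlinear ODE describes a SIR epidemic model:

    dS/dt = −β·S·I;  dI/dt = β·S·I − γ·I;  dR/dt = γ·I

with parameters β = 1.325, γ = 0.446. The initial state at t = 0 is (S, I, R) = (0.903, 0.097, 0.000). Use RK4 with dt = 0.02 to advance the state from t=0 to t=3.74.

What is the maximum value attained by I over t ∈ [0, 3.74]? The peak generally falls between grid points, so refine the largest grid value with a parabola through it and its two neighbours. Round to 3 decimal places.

t=0.000: state=(0.903, 0.097, 0.000)
step 1 (dt=0.02): k1=(-0.116, 0.073, 0.043), k2=(-0.117, 0.073, 0.044), k3=(-0.117, 0.073, 0.044), k4=(-0.118, 0.074, 0.044); state += dt/6·(k1+2k2+2k3+k4)
t=0.020: state=(0.901, 0.098, 0.001)
t=0.040: state=(0.898, 0.100, 0.002)
t=0.060: state=(0.896, 0.101, 0.003)
continuing one RK4 step at a time; state shown every 10 steps (Δt=0.2):
t=0.200: state=(0.878, 0.112, 0.009)
t=0.400: state=(0.851, 0.129, 0.020)
t=0.600: state=(0.820, 0.147, 0.032)
t=0.800: state=(0.787, 0.167, 0.046)
t=1.000: state=(0.751, 0.187, 0.062)
t=1.200: state=(0.712, 0.208, 0.080)
t=1.400: state=(0.672, 0.228, 0.099)
t=1.600: state=(0.631, 0.248, 0.121)
t=1.800: state=(0.589, 0.267, 0.144)
t=2.000: state=(0.548, 0.284, 0.168)
t=2.200: state=(0.507, 0.299, 0.194)
t=2.400: state=(0.468, 0.311, 0.221)
t=2.600: state=(0.430, 0.320, 0.250)
t=2.800: state=(0.395, 0.327, 0.278)
t=3.000: state=(0.362, 0.330, 0.308)
t=3.200: state=(0.332, 0.331, 0.337)
t=3.400: state=(0.304, 0.330, 0.367)
t=3.600: state=(0.279, 0.326, 0.396)
t=3.740: state=(0.262, 0.322, 0.416)
largest grid value and its neighbours: I(3.140)=0.33121, I(3.160)=0.33123, I(3.180)=0.33122
parabola through these three points peaks at t≈3.166 with I≈0.33123

max I = 0.331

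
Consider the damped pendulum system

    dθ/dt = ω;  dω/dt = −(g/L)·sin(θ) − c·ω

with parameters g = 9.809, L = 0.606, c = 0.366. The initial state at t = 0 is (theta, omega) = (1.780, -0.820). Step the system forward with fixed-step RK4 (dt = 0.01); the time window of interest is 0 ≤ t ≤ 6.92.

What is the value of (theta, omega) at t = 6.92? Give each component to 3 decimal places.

t=0.000: state=(1.780, -0.820)
step 1 (dt=0.01): k1=(-0.820, -15.533), k2=(-0.898, -15.519), k3=(-0.898, -15.520), k4=(-0.975, -15.506); state += dt/6·(k1+2k2+2k3+k4)
t=0.010: state=(1.771, -0.975)
t=0.020: state=(1.760, -1.130)
t=0.030: state=(1.748, -1.285)
continuing one RK4 step at a time; state shown every 25 steps (Δt=0.25):
t=0.250: state=(1.099, -4.531)
t=0.500: state=(-0.272, -5.610)
t=0.750: state=(-1.311, -2.292)
t=1.000: state=(-1.375, 1.733)
t=1.250: state=(-0.520, 4.744)
t=1.500: state=(0.665, 3.968)
t=1.750: state=(1.225, 0.359)
t=2.000: state=(0.859, -3.119)
t=2.250: state=(-0.137, -4.210)
t=2.500: state=(-0.932, -1.736)
t=2.750: state=(-0.933, 1.676)
t=3.000: state=(-0.208, 3.687)
t=3.250: state=(0.627, 2.462)
t=3.500: state=(0.874, -0.562)
t=3.750: state=(0.401, -2.931)
t=4.000: state=(-0.367, -2.696)
t=4.250: state=(-0.757, -0.238)
t=4.500: state=(-0.490, 2.184)
t=4.750: state=(0.166, 2.622)
t=5.000: state=(0.622, 0.771)
t=5.250: state=(0.515, -1.530)
t=5.500: state=(-0.020, -2.384)
t=5.750: state=(-0.491, -1.093)
t=6.000: state=(-0.500, 0.989)
t=6.250: state=(-0.081, 2.075)
t=6.500: state=(0.372, 1.258)
t=6.750: state=(0.463, -0.557)
t=6.920: state=(0.279, -1.521)

(theta, omega) = (0.279, -1.521)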